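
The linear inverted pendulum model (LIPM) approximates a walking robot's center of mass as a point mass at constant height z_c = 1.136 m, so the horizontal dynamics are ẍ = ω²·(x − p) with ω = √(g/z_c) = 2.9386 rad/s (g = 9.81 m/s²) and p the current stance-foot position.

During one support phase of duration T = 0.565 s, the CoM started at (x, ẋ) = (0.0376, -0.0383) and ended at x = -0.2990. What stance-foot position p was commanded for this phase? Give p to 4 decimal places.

ωT = 2.9386·0.565 = 1.660309; cosh(ωT) = 2.725508, sinh(ωT) = 2.535428
x(T) = p + (x₀−p)·cosh(ωT) + (ẋ₀/ω)·sinh(ωT) ⇒ p·(1 − cosh) = x(T) − x₀·cosh − (ẋ₀/ω)·sinh
numerator   = -0.2990 − (0.0376)·2.725508 − (-0.0383/2.9386)·2.535428 = -0.368434
denominator = 1 − 2.725508 = -1.725508
p = -0.368434 / -1.725508 = 0.2135

p = 0.2135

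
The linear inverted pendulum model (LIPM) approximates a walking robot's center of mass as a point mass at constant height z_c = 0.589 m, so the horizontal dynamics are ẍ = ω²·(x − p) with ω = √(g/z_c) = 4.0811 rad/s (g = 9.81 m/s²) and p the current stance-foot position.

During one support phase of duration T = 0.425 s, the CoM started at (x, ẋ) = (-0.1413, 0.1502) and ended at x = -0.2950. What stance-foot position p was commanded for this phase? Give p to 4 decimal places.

p = -0.0087

ωT = 4.0811·0.425 = 1.734468; cosh(ωT) = 2.921202, sinh(ωT) = 2.744708
x(T) = p + (x₀−p)·cosh(ωT) + (ẋ₀/ω)·sinh(ωT) ⇒ p·(1 − cosh) = x(T) − x₀·cosh − (ẋ₀/ω)·sinh
numerator   = -0.2950 − (-0.1413)·2.921202 − (0.1502/4.0811)·2.744708 = 0.016750
denominator = 1 − 2.921202 = -1.921202
p = 0.016750 / -1.921202 = -0.0087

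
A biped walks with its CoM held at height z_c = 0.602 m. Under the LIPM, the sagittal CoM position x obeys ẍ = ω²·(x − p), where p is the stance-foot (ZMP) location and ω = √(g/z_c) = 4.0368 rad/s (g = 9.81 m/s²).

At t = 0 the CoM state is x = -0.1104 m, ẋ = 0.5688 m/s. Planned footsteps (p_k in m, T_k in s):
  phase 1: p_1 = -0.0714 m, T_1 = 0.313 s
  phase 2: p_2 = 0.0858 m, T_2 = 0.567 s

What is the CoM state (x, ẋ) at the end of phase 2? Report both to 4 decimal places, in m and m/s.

phase 1: p=-0.0714, T=0.313, ωT=1.263518, cosh=1.910252, sinh=1.627595; start (x,ẋ)=(-0.110400, 0.568800) → end (x,ẋ)=(0.083434, 0.830311)
phase 2: p=0.0858, T=0.567, ωT=2.288866, cosh=4.982562, sinh=4.881180; start (x,ẋ)=(0.083434, 0.830311) → end (x,ẋ)=(1.078000, 4.090460)

x = 1.0780, ẋ = 4.0905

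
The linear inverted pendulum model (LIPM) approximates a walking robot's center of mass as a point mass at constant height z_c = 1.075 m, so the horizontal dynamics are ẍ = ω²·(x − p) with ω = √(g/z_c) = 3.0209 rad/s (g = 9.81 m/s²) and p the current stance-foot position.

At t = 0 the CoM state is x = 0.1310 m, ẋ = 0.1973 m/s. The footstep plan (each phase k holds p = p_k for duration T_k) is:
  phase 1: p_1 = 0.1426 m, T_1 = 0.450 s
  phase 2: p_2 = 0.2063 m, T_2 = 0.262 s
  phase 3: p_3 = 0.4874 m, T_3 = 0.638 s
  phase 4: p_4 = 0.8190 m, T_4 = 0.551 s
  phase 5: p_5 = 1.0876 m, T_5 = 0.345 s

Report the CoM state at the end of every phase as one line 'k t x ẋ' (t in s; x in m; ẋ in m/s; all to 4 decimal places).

phase 1: p=0.1426, T=0.450, ωT=1.359405, cosh=2.075345, sinh=1.818531; start (x,ẋ)=(0.131000, 0.197300) → end (x,ẋ)=(0.237297, 0.345740)
phase 2: p=0.2063, T=0.262, ωT=0.791476, cosh=1.329913, sinh=0.876738; start (x,ẋ)=(0.237297, 0.345740) → end (x,ẋ)=(0.347866, 0.541901)
phase 3: p=0.4874, T=0.638, ωT=1.927334, cosh=3.508352, sinh=3.362816; start (x,ẋ)=(0.347866, 0.541901) → end (x,ẋ)=(0.601100, 0.483688)
phase 4: p=0.8190, T=0.551, ωT=1.664516, cosh=2.736199, sinh=2.546916; start (x,ẋ)=(0.601100, 0.483688) → end (x,ẋ)=(0.630579, -0.353051)
phase 5: p=1.0876, T=0.345, ωT=1.042210, cosh=1.594076, sinh=1.241402; start (x,ẋ)=(0.630579, -0.353051) → end (x,ẋ)=(0.213992, -2.276687)

1 0.4500 0.2373 0.3457
2 0.7120 0.3479 0.5419
3 1.3500 0.6011 0.4837
4 1.9010 0.6306 -0.3531
5 2.2460 0.2140 -2.2767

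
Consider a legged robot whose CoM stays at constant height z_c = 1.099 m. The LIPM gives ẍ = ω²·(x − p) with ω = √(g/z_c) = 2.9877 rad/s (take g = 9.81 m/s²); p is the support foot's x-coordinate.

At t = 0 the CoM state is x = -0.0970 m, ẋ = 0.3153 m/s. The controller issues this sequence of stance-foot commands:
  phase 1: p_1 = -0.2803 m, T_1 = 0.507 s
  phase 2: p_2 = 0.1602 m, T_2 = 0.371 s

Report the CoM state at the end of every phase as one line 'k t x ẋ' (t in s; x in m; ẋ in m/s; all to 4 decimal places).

1 0.5070 0.3851 1.9369
2 0.8780 1.4131 4.1607

phase 1: p=-0.2803, T=0.507, ωT=1.514764, cosh=2.384104, sinh=2.164244; start (x,ẋ)=(-0.097000, 0.315300) → end (x,ẋ)=(0.385105, 1.936946)
phase 2: p=0.1602, T=0.371, ωT=1.108437, cosh=1.679847, sinh=1.349772; start (x,ẋ)=(0.385105, 1.936946) → end (x,ẋ)=(1.413071, 4.160748)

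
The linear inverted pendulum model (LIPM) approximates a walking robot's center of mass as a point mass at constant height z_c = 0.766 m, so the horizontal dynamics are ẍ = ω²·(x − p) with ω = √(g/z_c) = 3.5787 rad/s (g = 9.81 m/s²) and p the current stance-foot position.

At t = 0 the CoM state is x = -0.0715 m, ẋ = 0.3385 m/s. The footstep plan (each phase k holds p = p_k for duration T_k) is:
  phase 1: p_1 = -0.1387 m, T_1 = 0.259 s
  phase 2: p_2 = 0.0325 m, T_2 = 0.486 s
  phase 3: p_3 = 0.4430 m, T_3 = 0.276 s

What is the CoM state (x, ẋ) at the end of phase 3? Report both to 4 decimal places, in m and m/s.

x = 1.6253, ẋ = 4.8210

phase 1: p=-0.1387, T=0.259, ωT=0.926883, cosh=1.461204, sinh=1.065418; start (x,ẋ)=(-0.071500, 0.338500) → end (x,ẋ)=(0.060268, 0.750838)
phase 2: p=0.0325, T=0.486, ωT=1.739248, cosh=2.934357, sinh=2.758705; start (x,ẋ)=(0.060268, 0.750838) → end (x,ẋ)=(0.692779, 2.477371)
phase 3: p=0.4430, T=0.276, ωT=0.987721, cosh=1.528767, sinh=1.156342; start (x,ẋ)=(0.692779, 2.477371) → end (x,ẋ)=(1.625336, 4.820956)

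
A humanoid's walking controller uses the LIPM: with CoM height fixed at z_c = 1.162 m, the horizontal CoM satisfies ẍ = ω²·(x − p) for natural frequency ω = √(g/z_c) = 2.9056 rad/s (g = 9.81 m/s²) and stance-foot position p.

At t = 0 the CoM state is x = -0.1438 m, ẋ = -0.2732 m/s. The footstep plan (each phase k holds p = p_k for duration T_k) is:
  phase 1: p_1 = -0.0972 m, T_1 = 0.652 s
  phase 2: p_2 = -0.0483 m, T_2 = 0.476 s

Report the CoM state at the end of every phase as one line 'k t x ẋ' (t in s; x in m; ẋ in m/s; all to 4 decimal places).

1 0.6520 -0.5611 -1.3687
2 1.1280 -2.0150 -5.6840

phase 1: p=-0.0972, T=0.652, ωT=1.894451, cosh=3.399650, sinh=3.249249; start (x,ẋ)=(-0.143800, -0.273200) → end (x,ẋ)=(-0.561135, -1.368736)
phase 2: p=-0.0483, T=0.476, ωT=1.383066, cosh=2.118957, sinh=1.868149; start (x,ẋ)=(-0.561135, -1.368736) → end (x,ẋ)=(-2.015002, -5.684010)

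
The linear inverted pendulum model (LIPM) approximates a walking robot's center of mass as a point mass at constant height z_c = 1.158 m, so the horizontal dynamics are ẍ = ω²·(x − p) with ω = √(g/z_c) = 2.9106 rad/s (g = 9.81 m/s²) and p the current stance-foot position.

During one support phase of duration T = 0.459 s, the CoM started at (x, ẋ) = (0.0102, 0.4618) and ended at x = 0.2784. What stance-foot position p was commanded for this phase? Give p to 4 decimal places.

p = 0.0225

ωT = 2.9106·0.459 = 1.335965; cosh(ωT) = 2.033285, sinh(ωT) = 1.770381
x(T) = p + (x₀−p)·cosh(ωT) + (ẋ₀/ω)·sinh(ωT) ⇒ p·(1 − cosh) = x(T) − x₀·cosh − (ẋ₀/ω)·sinh
numerator   = 0.2784 − (0.0102)·2.033285 − (0.4618/2.9106)·1.770381 = -0.023231
denominator = 1 − 2.033285 = -1.033285
p = -0.023231 / -1.033285 = 0.0225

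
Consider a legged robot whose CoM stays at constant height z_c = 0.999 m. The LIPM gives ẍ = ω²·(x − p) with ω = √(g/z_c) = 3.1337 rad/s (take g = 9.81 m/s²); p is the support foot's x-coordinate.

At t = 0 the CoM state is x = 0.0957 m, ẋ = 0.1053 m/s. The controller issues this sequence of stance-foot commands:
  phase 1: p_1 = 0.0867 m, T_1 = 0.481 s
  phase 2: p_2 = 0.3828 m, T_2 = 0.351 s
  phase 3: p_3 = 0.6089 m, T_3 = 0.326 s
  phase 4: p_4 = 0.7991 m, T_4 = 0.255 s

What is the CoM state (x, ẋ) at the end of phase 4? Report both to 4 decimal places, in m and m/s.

phase 1: p=0.0867, T=0.481, ωT=1.507310, cosh=2.368037, sinh=2.146532; start (x,ẋ)=(0.095700, 0.105300) → end (x,ẋ)=(0.180141, 0.309894)
phase 2: p=0.3828, T=0.351, ωT=1.099929, cosh=1.668423, sinh=1.335529; start (x,ẋ)=(0.180141, 0.309894) → end (x,ẋ)=(0.176750, -0.331123)
phase 3: p=0.6089, T=0.326, ωT=1.021586, cosh=1.568810, sinh=1.208787; start (x,ẋ)=(0.176750, -0.331123) → end (x,ẋ)=(-0.196788, -2.156442)
phase 4: p=0.7991, T=0.255, ωT=0.799094, cosh=1.336630, sinh=0.886894; start (x,ẋ)=(-0.196788, -2.156442) → end (x,ẋ)=(-1.142346, -5.650196)

x = -1.1423, ẋ = -5.6502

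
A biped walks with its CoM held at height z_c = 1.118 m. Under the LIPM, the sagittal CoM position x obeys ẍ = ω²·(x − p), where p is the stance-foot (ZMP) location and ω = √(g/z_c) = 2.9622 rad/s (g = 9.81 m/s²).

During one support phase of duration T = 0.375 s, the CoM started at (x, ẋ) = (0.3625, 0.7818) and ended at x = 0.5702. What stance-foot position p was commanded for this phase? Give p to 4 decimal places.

p = 0.5815

ωT = 2.9622·0.375 = 1.110825; cosh(ωT) = 1.683075, sinh(ωT) = 1.353788
x(T) = p + (x₀−p)·cosh(ωT) + (ẋ₀/ω)·sinh(ωT) ⇒ p·(1 − cosh) = x(T) − x₀·cosh − (ẋ₀/ω)·sinh
numerator   = 0.5702 − (0.3625)·1.683075 − (0.7818/2.9622)·1.353788 = -0.397214
denominator = 1 − 1.683075 = -0.683075
p = -0.397214 / -0.683075 = 0.5815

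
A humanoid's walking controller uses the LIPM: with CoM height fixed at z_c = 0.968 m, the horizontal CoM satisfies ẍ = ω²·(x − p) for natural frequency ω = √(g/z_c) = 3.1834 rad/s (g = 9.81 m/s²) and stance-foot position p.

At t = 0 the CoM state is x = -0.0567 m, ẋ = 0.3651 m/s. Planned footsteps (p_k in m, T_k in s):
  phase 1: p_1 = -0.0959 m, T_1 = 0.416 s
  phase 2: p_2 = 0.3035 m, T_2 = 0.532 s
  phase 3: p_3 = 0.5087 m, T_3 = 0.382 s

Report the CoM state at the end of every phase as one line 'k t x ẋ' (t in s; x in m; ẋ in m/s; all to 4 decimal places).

1 0.4160 0.1833 0.9528
2 0.9480 0.7521 1.6737
3 1.3300 1.7644 4.2638

phase 1: p=-0.0959, T=0.416, ωT=1.324294, cosh=2.012761, sinh=1.746771; start (x,ẋ)=(-0.056700, 0.365100) → end (x,ẋ)=(0.183335, 0.952837)
phase 2: p=0.3035, T=0.532, ωT=1.693569, cosh=2.811359, sinh=2.627497; start (x,ẋ)=(0.183335, 0.952837) → end (x,ẋ)=(0.752121, 1.673664)
phase 3: p=0.5087, T=0.382, ωT=1.216059, cosh=1.835130, sinh=1.538734; start (x,ẋ)=(0.752121, 1.673664) → end (x,ẋ)=(1.764394, 4.263765)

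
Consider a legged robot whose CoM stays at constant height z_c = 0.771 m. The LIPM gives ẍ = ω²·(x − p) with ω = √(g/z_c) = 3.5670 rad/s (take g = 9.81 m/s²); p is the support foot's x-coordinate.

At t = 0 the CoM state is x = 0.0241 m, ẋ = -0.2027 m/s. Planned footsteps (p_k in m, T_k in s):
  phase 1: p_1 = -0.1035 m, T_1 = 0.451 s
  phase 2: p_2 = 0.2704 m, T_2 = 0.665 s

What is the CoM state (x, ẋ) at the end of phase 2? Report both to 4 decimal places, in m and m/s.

phase 1: p=-0.1035, T=0.451, ωT=1.608717, cosh=2.598270, sinh=2.398126; start (x,ẋ)=(0.024100, -0.202700) → end (x,ẋ)=(0.091762, 0.564836)
phase 2: p=0.2704, T=0.665, ωT=2.372055, cosh=5.406343, sinh=5.313055; start (x,ẋ)=(0.091762, 0.564836) → end (x,ẋ)=(0.145947, -0.331786)

x = 0.1459, ẋ = -0.3318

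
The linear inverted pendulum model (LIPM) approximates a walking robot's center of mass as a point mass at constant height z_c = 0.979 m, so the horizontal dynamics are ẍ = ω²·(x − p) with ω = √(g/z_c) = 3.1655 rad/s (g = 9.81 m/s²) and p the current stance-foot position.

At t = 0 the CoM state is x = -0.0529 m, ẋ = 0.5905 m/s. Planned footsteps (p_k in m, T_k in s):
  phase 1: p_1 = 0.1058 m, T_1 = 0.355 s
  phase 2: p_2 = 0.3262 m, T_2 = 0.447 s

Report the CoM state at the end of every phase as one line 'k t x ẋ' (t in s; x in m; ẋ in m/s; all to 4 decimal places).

phase 1: p=0.1058, T=0.355, ωT=1.123752, cosh=1.700717, sinh=1.375659; start (x,ẋ)=(-0.052900, 0.590500) → end (x,ẋ)=(0.092515, 0.313191)
phase 2: p=0.3262, T=0.447, ωT=1.414979, cosh=2.179664, sinh=1.936734; start (x,ẋ)=(0.092515, 0.313191) → end (x,ẋ)=(0.008463, -0.750009)

1 0.3550 0.0925 0.3132
2 0.8020 0.0085 -0.7500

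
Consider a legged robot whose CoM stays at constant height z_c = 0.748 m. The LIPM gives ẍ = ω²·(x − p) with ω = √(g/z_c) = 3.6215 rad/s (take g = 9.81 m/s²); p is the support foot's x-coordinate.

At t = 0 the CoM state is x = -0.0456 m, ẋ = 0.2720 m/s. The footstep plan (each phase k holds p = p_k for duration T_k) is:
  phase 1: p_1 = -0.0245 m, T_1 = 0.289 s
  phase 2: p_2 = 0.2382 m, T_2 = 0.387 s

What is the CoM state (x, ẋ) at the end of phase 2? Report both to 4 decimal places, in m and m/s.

phase 1: p=-0.0245, T=0.289, ωT=1.046613, cosh=1.599557, sinh=1.248433; start (x,ẋ)=(-0.045600, 0.272000) → end (x,ẋ)=(0.035515, 0.339682)
phase 2: p=0.2382, T=0.387, ωT=1.401521, cosh=2.153796, sinh=1.907574; start (x,ẋ)=(0.035515, 0.339682) → end (x,ẋ)=(-0.019419, -0.668596)

x = -0.0194, ẋ = -0.6686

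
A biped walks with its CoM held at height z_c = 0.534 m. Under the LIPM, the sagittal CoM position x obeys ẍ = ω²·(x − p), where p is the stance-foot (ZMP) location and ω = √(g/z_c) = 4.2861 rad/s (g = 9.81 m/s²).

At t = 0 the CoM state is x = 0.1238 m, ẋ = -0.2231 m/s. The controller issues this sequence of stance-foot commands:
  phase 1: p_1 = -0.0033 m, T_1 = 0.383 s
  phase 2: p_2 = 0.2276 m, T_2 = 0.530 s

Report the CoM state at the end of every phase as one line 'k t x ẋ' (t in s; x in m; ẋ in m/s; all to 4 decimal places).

phase 1: p=-0.0033, T=0.383, ωT=1.641576, cosh=2.678488, sinh=2.484814; start (x,ẋ)=(0.123800, -0.223100) → end (x,ẋ)=(0.207796, 0.756065)
phase 2: p=0.2276, T=0.530, ωT=2.271633, cosh=4.899182, sinh=4.796038; start (x,ẋ)=(0.207796, 0.756065) → end (x,ẋ)=(0.976596, 3.297009)

1 0.3830 0.2078 0.7561
2 0.9130 0.9766 3.2970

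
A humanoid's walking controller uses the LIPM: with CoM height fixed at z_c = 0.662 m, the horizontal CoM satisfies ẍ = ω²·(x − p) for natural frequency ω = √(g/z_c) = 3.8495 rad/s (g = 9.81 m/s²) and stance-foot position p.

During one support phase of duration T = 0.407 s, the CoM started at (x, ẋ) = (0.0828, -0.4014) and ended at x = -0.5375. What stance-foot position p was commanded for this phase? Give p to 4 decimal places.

ωT = 3.8495·0.407 = 1.566746; cosh(ωT) = 2.499879, sinh(ωT) = 2.291156
x(T) = p + (x₀−p)·cosh(ωT) + (ẋ₀/ω)·sinh(ωT) ⇒ p·(1 − cosh) = x(T) − x₀·cosh − (ẋ₀/ω)·sinh
numerator   = -0.5375 − (0.0828)·2.499879 − (-0.4014/3.8495)·2.291156 = -0.505584
denominator = 1 − 2.499879 = -1.499879
p = -0.505584 / -1.499879 = 0.3371

p = 0.3371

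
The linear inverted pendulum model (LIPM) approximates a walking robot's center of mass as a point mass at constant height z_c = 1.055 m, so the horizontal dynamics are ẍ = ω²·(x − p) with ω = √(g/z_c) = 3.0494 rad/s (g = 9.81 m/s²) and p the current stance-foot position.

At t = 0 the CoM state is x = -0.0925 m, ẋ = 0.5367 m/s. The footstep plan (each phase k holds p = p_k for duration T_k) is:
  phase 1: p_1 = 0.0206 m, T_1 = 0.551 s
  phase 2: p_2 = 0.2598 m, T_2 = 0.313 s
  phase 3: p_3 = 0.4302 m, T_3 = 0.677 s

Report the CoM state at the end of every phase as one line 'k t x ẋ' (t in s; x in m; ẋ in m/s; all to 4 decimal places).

phase 1: p=0.0206, T=0.551, ωT=1.680219, cosh=2.776533, sinh=2.590200; start (x,ẋ)=(-0.092500, 0.536700) → end (x,ẋ)=(0.162454, 0.596839)
phase 2: p=0.2598, T=0.313, ωT=0.954462, cosh=1.491146, sinh=1.106127; start (x,ẋ)=(0.162454, 0.596839) → end (x,ẋ)=(0.331138, 0.561624)
phase 3: p=0.4302, T=0.677, ωT=2.064444, cosh=4.003901, sinh=3.877012; start (x,ẋ)=(0.331138, 0.561624) → end (x,ẋ)=(0.747614, 1.077517)

1 0.5510 0.1625 0.5968
2 0.8640 0.3311 0.5616
3 1.5410 0.7476 1.0775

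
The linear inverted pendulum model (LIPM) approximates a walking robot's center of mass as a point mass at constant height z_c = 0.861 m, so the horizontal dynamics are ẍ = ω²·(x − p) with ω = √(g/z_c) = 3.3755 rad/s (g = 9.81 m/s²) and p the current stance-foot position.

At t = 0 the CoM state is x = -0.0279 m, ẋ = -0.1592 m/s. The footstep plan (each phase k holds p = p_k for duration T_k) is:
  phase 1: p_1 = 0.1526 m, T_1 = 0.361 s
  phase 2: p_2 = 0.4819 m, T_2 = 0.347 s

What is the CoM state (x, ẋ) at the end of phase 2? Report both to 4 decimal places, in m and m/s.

phase 1: p=0.1526, T=0.361, ωT=1.218556, cosh=1.838978, sinh=1.543321; start (x,ẋ)=(-0.027900, -0.159200) → end (x,ẋ)=(-0.252124, -1.233076)
phase 2: p=0.4819, T=0.347, ωT=1.171299, cosh=1.768072, sinh=1.458107; start (x,ẋ)=(-0.252124, -1.233076) → end (x,ẋ)=(-1.348556, -5.792916)

x = -1.3486, ẋ = -5.7929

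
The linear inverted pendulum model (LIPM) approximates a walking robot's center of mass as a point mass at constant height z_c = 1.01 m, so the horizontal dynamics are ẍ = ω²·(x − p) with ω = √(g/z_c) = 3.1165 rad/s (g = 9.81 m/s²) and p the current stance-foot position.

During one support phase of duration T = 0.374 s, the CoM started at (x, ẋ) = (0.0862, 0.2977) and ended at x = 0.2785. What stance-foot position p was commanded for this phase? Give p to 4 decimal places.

p = 0.0151

ωT = 3.1165·0.374 = 1.165571; cosh(ωT) = 1.759749, sinh(ωT) = 1.448005
x(T) = p + (x₀−p)·cosh(ωT) + (ẋ₀/ω)·sinh(ωT) ⇒ p·(1 − cosh) = x(T) − x₀·cosh − (ẋ₀/ω)·sinh
numerator   = 0.2785 − (0.0862)·1.759749 − (0.2977/3.1165)·1.448005 = -0.011509
denominator = 1 − 1.759749 = -0.759749
p = -0.011509 / -0.759749 = 0.0151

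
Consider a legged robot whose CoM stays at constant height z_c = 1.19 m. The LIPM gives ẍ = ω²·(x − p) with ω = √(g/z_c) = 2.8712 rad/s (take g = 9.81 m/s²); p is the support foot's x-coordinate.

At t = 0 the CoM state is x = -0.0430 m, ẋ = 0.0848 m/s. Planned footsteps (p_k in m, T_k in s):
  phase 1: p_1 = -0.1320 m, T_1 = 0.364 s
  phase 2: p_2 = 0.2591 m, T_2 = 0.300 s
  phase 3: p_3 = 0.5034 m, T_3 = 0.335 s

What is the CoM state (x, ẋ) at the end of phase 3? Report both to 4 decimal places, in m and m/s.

phase 1: p=-0.1320, T=0.364, ωT=1.045117, cosh=1.597691, sinh=1.246040; start (x,ẋ)=(-0.043000, 0.084800) → end (x,ẋ)=(0.046996, 0.453893)
phase 2: p=0.2591, T=0.300, ωT=0.861360, cosh=1.394482, sinh=0.971895; start (x,ẋ)=(0.046996, 0.453893) → end (x,ẋ)=(0.116967, 0.041068)
phase 3: p=0.5034, T=0.335, ωT=0.961852, cosh=1.499361, sinh=1.117177; start (x,ẋ)=(0.116967, 0.041068) → end (x,ẋ)=(-0.060024, -1.177962)

x = -0.0600, ẋ = -1.1780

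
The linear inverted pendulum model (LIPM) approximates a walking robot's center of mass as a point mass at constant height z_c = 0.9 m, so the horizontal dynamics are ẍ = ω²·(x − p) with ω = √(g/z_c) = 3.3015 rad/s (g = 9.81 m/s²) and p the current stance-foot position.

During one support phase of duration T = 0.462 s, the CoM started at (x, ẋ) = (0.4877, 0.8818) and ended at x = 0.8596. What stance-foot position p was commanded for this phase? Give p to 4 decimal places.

p = 0.6390

ωT = 3.3015·0.462 = 1.525293; cosh(ωT) = 2.407024, sinh(ωT) = 2.189466
x(T) = p + (x₀−p)·cosh(ωT) + (ẋ₀/ω)·sinh(ωT) ⇒ p·(1 − cosh) = x(T) − x₀·cosh − (ẋ₀/ω)·sinh
numerator   = 0.8596 − (0.4877)·2.407024 − (0.8818/3.3015)·2.189466 = -0.899092
denominator = 1 − 2.407024 = -1.407024
p = -0.899092 / -1.407024 = 0.6390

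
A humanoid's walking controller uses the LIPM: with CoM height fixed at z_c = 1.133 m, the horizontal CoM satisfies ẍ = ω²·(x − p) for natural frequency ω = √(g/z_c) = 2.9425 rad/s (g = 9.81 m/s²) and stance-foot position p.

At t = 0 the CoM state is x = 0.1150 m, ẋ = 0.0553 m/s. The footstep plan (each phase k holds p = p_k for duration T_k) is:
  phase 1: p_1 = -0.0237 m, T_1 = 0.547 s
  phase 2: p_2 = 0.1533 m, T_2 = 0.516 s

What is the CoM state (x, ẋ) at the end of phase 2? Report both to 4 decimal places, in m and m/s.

x = 1.5300, ẋ = 4.1496

phase 1: p=-0.0237, T=0.547, ωT=1.609548, cosh=2.600263, sinh=2.400285; start (x,ẋ)=(0.115000, 0.055300) → end (x,ẋ)=(0.382066, 1.123410)
phase 2: p=0.1533, T=0.516, ωT=1.518330, cosh=2.391837, sinh=2.172759; start (x,ẋ)=(0.382066, 1.123410) → end (x,ẋ)=(1.530004, 4.149596)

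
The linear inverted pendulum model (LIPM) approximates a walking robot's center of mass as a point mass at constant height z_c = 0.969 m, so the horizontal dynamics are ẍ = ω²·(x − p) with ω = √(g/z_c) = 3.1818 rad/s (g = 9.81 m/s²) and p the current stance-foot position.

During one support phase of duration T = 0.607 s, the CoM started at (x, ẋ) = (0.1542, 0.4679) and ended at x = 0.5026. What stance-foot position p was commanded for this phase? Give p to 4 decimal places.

ωT = 3.1818·0.607 = 1.931353; cosh(ωT) = 3.521894, sinh(ωT) = 3.376942
x(T) = p + (x₀−p)·cosh(ωT) + (ẋ₀/ω)·sinh(ωT) ⇒ p·(1 − cosh) = x(T) − x₀·cosh − (ẋ₀/ω)·sinh
numerator   = 0.5026 − (0.1542)·3.521894 − (0.4679/3.1818)·3.376942 = -0.537073
denominator = 1 − 3.521894 = -2.521894
p = -0.537073 / -2.521894 = 0.2130

p = 0.2130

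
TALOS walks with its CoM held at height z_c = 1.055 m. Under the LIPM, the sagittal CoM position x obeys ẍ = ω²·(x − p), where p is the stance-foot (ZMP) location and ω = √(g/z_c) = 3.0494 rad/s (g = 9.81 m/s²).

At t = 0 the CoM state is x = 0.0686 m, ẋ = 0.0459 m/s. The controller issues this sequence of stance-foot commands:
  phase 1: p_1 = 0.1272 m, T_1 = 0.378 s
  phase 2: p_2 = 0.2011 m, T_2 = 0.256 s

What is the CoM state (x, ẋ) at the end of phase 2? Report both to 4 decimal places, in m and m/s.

x = -0.0523, ẋ = -0.6371

phase 1: p=0.1272, T=0.378, ωT=1.152673, cosh=1.741219, sinh=1.425428; start (x,ẋ)=(0.068600, 0.045900) → end (x,ẋ)=(0.046620, -0.174795)
phase 2: p=0.2011, T=0.256, ωT=0.780646, cosh=1.320496, sinh=0.862387; start (x,ẋ)=(0.046620, -0.174795) → end (x,ẋ)=(-0.052323, -0.637060)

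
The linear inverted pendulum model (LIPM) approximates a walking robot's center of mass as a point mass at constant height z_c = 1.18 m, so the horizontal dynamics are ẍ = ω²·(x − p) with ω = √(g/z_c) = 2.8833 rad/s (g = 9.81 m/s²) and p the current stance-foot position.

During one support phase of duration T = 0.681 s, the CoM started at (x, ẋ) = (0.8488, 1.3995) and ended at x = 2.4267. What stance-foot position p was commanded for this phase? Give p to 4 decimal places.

p = 0.8933

ωT = 2.8833·0.681 = 1.963527; cosh(ωT) = 3.632388, sinh(ωT) = 3.492025
x(T) = p + (x₀−p)·cosh(ωT) + (ẋ₀/ω)·sinh(ωT) ⇒ p·(1 − cosh) = x(T) − x₀·cosh − (ẋ₀/ω)·sinh
numerator   = 2.4267 − (0.8488)·3.632388 − (1.3995/2.8833)·3.492025 = -2.351434
denominator = 1 − 3.632388 = -2.632388
p = -2.351434 / -2.632388 = 0.8933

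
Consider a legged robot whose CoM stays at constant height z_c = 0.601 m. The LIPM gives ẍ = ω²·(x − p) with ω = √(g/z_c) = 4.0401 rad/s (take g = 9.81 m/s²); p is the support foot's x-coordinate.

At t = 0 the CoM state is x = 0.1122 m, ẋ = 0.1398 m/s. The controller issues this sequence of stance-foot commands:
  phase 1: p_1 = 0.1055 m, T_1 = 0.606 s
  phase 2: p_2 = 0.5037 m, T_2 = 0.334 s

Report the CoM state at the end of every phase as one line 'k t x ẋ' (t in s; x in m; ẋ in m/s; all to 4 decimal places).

1 0.6060 0.3432 0.9701
2 0.9400 0.6052 0.8300

phase 1: p=0.1055, T=0.606, ωT=2.448301, cosh=5.827555, sinh=5.741115; start (x,ẋ)=(0.112200, 0.139800) → end (x,ẋ)=(0.343205, 0.970097)
phase 2: p=0.5037, T=0.334, ωT=1.349393, cosh=2.057242, sinh=1.797844; start (x,ẋ)=(0.343205, 0.970097) → end (x,ẋ)=(0.605216, 0.829973)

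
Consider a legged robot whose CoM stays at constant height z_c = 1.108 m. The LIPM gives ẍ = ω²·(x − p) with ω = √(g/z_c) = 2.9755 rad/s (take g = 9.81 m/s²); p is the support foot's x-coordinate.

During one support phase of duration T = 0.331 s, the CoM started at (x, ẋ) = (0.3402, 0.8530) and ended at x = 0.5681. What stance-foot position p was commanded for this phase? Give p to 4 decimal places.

ωT = 2.9755·0.331 = 0.984891; cosh(ωT) = 1.525499, sinh(ωT) = 1.152019
x(T) = p + (x₀−p)·cosh(ωT) + (ẋ₀/ω)·sinh(ωT) ⇒ p·(1 − cosh) = x(T) − x₀·cosh − (ẋ₀/ω)·sinh
numerator   = 0.5681 − (0.3402)·1.525499 − (0.8530/2.9755)·1.152019 = -0.281129
denominator = 1 − 1.525499 = -0.525499
p = -0.281129 / -0.525499 = 0.5350

p = 0.5350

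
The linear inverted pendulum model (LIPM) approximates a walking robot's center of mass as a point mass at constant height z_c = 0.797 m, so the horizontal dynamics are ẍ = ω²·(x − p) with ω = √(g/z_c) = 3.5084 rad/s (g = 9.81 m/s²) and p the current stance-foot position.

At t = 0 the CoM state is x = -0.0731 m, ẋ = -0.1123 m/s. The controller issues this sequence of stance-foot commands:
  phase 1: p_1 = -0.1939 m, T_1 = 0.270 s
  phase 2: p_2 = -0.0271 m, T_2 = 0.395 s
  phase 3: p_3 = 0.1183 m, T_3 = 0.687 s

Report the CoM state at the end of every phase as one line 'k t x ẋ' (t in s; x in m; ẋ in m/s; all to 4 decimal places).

phase 1: p=-0.1939, T=0.270, ωT=0.947268, cosh=1.483227, sinh=1.095428; start (x,ẋ)=(-0.073100, -0.112300) → end (x,ẋ)=(-0.049790, 0.297692)
phase 2: p=-0.0271, T=0.395, ωT=1.385818, cosh=2.124107, sinh=1.873988; start (x,ẋ)=(-0.049790, 0.297692) → end (x,ẋ)=(0.083715, 0.483153)
phase 3: p=0.1183, T=0.687, ωT=2.410271, cosh=5.613384, sinh=5.523593; start (x,ẋ)=(0.083715, 0.483153) → end (x,ẋ)=(0.684833, 2.041901)

1 0.2700 -0.0498 0.2977
2 0.6650 0.0837 0.4832
3 1.3520 0.6848 2.0419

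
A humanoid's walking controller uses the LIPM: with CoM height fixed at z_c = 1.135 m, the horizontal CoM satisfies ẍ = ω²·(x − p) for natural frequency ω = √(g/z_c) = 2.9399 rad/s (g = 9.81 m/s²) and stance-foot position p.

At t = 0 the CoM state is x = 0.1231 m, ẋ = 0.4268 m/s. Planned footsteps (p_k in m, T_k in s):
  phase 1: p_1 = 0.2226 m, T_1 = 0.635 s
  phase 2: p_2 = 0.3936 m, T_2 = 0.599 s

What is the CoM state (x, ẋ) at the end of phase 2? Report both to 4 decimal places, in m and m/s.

x = 0.7376, ẋ = 1.1168

phase 1: p=0.2226, T=0.635, ωT=1.866837, cosh=3.311208, sinh=3.156596; start (x,ẋ)=(0.123100, 0.426800) → end (x,ẋ)=(0.351394, 0.489856)
phase 2: p=0.3936, T=0.599, ωT=1.761000, cosh=2.995063, sinh=2.823190; start (x,ẋ)=(0.351394, 0.489856) → end (x,ẋ)=(0.737599, 1.116841)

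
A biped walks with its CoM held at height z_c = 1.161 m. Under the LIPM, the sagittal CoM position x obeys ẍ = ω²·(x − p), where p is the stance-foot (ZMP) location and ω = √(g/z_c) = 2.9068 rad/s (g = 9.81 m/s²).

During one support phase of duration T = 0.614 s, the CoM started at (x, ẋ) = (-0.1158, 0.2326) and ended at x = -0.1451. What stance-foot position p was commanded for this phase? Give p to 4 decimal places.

p = 0.0107

ωT = 2.9068·0.614 = 1.784775; cosh(ωT) = 3.063038, sinh(ωT) = 2.895203
x(T) = p + (x₀−p)·cosh(ωT) + (ẋ₀/ω)·sinh(ωT) ⇒ p·(1 − cosh) = x(T) − x₀·cosh − (ẋ₀/ω)·sinh
numerator   = -0.1451 − (-0.1158)·3.063038 − (0.2326/2.9068)·2.895203 = -0.022072
denominator = 1 − 3.063038 = -2.063038
p = -0.022072 / -2.063038 = 0.0107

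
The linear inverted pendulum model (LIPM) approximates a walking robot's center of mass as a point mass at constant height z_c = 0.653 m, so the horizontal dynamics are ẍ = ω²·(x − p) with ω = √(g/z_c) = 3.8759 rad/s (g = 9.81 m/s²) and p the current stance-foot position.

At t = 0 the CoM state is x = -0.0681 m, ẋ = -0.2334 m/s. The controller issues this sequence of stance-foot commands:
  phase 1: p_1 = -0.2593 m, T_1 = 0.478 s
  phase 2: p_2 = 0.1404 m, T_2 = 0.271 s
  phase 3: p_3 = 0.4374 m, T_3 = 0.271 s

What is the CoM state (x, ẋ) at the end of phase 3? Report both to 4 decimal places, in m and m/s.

phase 1: p=-0.2593, T=0.478, ωT=1.852680, cosh=3.266852, sinh=3.110036; start (x,ẋ)=(-0.068100, -0.233400) → end (x,ẋ)=(0.178041, 1.542277)
phase 2: p=0.1404, T=0.271, ωT=1.050369, cosh=1.604257, sinh=1.254448; start (x,ẋ)=(0.178041, 1.542277) → end (x,ẋ)=(0.699949, 2.657225)
phase 3: p=0.4374, T=0.271, ωT=1.050369, cosh=1.604257, sinh=1.254448; start (x,ẋ)=(0.699949, 2.657225) → end (x,ẋ)=(1.718617, 5.539419)

x = 1.7186, ẋ = 5.5394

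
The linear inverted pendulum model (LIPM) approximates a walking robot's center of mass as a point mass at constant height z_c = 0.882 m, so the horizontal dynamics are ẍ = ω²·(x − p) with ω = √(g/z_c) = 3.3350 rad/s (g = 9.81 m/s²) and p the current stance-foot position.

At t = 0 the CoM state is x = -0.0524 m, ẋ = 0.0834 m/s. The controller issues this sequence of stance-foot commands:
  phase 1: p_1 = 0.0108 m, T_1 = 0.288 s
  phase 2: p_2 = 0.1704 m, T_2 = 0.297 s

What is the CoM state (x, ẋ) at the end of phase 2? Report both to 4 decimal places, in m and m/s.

phase 1: p=0.0108, T=0.288, ωT=0.960480, cosh=1.497830, sinh=1.115121; start (x,ẋ)=(-0.052400, 0.083400) → end (x,ẋ)=(-0.055976, -0.110117)
phase 2: p=0.1704, T=0.297, ωT=0.990495, cosh=1.531980, sinh=1.160587; start (x,ẋ)=(-0.055976, -0.110117) → end (x,ẋ)=(-0.214725, -1.044901)

x = -0.2147, ẋ = -1.0449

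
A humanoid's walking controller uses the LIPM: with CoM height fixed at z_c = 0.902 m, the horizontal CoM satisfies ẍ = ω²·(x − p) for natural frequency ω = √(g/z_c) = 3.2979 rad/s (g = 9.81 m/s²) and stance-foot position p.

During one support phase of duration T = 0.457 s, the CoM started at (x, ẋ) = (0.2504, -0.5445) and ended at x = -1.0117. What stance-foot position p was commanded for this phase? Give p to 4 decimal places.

p = 0.9141

ωT = 3.2979·0.457 = 1.507140; cosh(ωT) = 2.367673, sinh(ωT) = 2.146131
x(T) = p + (x₀−p)·cosh(ωT) + (ẋ₀/ω)·sinh(ωT) ⇒ p·(1 − cosh) = x(T) − x₀·cosh − (ẋ₀/ω)·sinh
numerator   = -1.0117 − (0.2504)·2.367673 − (-0.5445/3.2979)·2.146131 = -1.250228
denominator = 1 − 2.367673 = -1.367673
p = -1.250228 / -1.367673 = 0.9141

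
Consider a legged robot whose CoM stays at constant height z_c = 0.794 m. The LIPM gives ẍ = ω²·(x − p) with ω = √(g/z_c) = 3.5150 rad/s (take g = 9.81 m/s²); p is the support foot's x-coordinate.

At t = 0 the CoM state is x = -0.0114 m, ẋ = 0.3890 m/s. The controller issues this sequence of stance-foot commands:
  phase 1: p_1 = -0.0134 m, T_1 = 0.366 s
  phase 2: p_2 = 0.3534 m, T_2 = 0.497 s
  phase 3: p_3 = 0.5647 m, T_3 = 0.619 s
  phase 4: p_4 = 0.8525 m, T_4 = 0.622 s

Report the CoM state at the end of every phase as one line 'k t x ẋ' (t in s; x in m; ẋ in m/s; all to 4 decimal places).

1 0.3660 0.1755 0.7696
2 0.8630 0.4366 0.5356
3 1.4820 0.6558 0.4322
4 2.1040 0.5065 -1.0901

phase 1: p=-0.0134, T=0.366, ωT=1.286490, cosh=1.948148, sinh=1.671910; start (x,ẋ)=(-0.011400, 0.389000) → end (x,ẋ)=(0.175524, 0.769583)
phase 2: p=0.3534, T=0.497, ωT=1.746955, cosh=2.955705, sinh=2.781401; start (x,ẋ)=(0.175524, 0.769583) → end (x,ẋ)=(0.436619, 0.535635)
phase 3: p=0.5647, T=0.619, ωT=2.175785, cosh=4.461308, sinh=4.347789; start (x,ẋ)=(0.436619, 0.535635) → end (x,ẋ)=(0.655830, 0.432232)
phase 4: p=0.8525, T=0.622, ωT=2.186330, cosh=4.507405, sinh=4.395076; start (x,ẋ)=(0.655830, 0.432232) → end (x,ẋ)=(0.506480, -1.090058)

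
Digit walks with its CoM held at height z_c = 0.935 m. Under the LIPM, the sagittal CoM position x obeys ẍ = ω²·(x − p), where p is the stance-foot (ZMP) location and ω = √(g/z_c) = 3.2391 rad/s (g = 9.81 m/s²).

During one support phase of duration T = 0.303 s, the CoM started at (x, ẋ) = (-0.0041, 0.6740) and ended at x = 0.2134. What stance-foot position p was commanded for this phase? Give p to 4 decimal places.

ωT = 3.2391·0.303 = 0.981447; cosh(ωT) = 1.521542, sinh(ωT) = 1.146773
x(T) = p + (x₀−p)·cosh(ωT) + (ẋ₀/ω)·sinh(ωT) ⇒ p·(1 − cosh) = x(T) − x₀·cosh − (ẋ₀/ω)·sinh
numerator   = 0.2134 − (-0.0041)·1.521542 − (0.6740/3.2391)·1.146773 = -0.018985
denominator = 1 − 1.521542 = -0.521542
p = -0.018985 / -0.521542 = 0.0364

p = 0.0364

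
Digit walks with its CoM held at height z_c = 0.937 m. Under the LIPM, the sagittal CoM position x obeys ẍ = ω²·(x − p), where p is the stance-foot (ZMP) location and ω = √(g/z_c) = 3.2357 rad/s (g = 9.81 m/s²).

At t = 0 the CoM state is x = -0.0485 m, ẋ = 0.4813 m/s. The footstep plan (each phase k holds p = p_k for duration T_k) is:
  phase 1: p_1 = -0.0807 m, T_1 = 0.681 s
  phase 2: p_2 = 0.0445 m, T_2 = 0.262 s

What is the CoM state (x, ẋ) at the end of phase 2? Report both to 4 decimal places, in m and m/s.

x = 1.7816, ẋ = 5.8121

phase 1: p=-0.0807, T=0.681, ωT=2.203512, cosh=4.583589, sinh=4.473174; start (x,ẋ)=(-0.048500, 0.481300) → end (x,ẋ)=(0.732262, 2.672139)
phase 2: p=0.0445, T=0.262, ωT=0.847753, cosh=1.381386, sinh=0.953010; start (x,ẋ)=(0.732262, 2.672139) → end (x,ẋ)=(1.781589, 5.812077)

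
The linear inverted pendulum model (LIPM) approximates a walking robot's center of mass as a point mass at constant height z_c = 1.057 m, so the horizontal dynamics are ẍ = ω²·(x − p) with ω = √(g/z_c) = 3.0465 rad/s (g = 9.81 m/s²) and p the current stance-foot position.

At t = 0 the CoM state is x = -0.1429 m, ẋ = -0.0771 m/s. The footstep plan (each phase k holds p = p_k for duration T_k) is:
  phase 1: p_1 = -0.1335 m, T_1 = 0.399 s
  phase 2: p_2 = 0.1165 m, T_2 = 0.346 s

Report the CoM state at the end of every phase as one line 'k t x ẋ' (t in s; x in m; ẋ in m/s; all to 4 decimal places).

phase 1: p=-0.1335, T=0.399, ωT=1.215553, cosh=1.834353, sinh=1.537807; start (x,ẋ)=(-0.142900, -0.077100) → end (x,ẋ)=(-0.189661, -0.185467)
phase 2: p=0.1165, T=0.346, ωT=1.054089, cosh=1.608935, sinh=1.260425; start (x,ẋ)=(-0.189661, -0.185467) → end (x,ẋ)=(-0.452827, -1.474029)

1 0.3990 -0.1897 -0.1855
2 0.7450 -0.4528 -1.4740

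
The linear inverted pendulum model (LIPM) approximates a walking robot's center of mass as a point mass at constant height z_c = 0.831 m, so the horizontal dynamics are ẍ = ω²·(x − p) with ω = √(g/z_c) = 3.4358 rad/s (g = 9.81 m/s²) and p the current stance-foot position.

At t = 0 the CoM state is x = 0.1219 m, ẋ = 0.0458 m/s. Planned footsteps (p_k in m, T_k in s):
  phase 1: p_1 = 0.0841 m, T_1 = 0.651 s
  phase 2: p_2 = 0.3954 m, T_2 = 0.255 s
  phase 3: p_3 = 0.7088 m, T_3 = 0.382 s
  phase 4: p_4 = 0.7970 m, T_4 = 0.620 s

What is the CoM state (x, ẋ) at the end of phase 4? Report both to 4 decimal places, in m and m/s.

x = 1.7993, ẋ = 3.5284

phase 1: p=0.0841, T=0.651, ωT=2.236706, cosh=4.734624, sinh=4.627814; start (x,ẋ)=(0.121900, 0.045800) → end (x,ẋ)=(0.324759, 0.817875)
phase 2: p=0.3954, T=0.255, ωT=0.876129, cosh=1.408988, sinh=0.992597; start (x,ẋ)=(0.324759, 0.817875) → end (x,ẋ)=(0.532150, 0.911464)
phase 3: p=0.7088, T=0.382, ωT=1.312476, cosh=1.992256, sinh=1.723104; start (x,ẋ)=(0.532150, 0.911464) → end (x,ẋ)=(0.813980, 0.770058)
phase 4: p=0.7970, T=0.620, ωT=2.130196, cosh=4.267665, sinh=4.148851; start (x,ẋ)=(0.813980, 0.770058) → end (x,ẋ)=(1.799337, 3.528390)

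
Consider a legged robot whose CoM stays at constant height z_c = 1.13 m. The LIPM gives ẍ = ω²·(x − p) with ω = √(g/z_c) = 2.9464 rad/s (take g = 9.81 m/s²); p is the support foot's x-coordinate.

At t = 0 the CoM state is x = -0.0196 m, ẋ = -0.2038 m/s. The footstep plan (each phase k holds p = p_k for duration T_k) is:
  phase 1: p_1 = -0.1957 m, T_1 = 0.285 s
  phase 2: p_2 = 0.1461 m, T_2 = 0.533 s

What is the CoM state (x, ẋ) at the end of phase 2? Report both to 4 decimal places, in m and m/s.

phase 1: p=-0.1957, T=0.285, ωT=0.839724, cosh=1.373779, sinh=0.941949; start (x,ẋ)=(-0.019600, -0.203800) → end (x,ẋ)=(-0.018931, 0.208765)
phase 2: p=0.1461, T=0.533, ωT=1.570431, cosh=2.508338, sinh=2.300383; start (x,ẋ)=(-0.018931, 0.208765) → end (x,ẋ)=(-0.104863, -0.594906)

x = -0.1049, ẋ = -0.5949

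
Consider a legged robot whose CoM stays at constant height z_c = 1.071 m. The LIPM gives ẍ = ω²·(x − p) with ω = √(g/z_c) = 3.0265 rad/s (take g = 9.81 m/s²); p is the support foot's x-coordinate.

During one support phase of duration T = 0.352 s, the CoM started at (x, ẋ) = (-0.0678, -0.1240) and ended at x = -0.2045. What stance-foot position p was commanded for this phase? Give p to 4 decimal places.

p = 0.0675

ωT = 3.0265·0.352 = 1.065328; cosh(ωT) = 1.623203, sinh(ωT) = 1.278588
x(T) = p + (x₀−p)·cosh(ωT) + (ẋ₀/ω)·sinh(ωT) ⇒ p·(1 − cosh) = x(T) − x₀·cosh − (ẋ₀/ω)·sinh
numerator   = -0.2045 − (-0.0678)·1.623203 − (-0.1240/3.0265)·1.278588 = -0.042061
denominator = 1 − 1.623203 = -0.623203
p = -0.042061 / -0.623203 = 0.0675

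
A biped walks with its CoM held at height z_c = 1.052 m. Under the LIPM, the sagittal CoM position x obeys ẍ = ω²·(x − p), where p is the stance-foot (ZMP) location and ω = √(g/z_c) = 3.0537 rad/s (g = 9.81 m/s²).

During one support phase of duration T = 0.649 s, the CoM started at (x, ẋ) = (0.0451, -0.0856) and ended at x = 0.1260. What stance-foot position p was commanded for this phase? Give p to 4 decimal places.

ωT = 3.0537·0.649 = 1.981851; cosh(ωT) = 3.696989, sinh(ωT) = 3.559175
x(T) = p + (x₀−p)·cosh(ωT) + (ẋ₀/ω)·sinh(ωT) ⇒ p·(1 − cosh) = x(T) − x₀·cosh − (ẋ₀/ω)·sinh
numerator   = 0.1260 − (0.0451)·3.696989 − (-0.0856/3.0537)·3.559175 = 0.059035
denominator = 1 − 3.696989 = -2.696989
p = 0.059035 / -2.696989 = -0.0219

p = -0.0219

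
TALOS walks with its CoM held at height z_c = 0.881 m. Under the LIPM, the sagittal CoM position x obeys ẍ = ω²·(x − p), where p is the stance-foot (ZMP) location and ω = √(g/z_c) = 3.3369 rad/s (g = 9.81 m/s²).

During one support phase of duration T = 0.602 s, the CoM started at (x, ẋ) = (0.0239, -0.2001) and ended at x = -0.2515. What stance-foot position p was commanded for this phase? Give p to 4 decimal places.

ωT = 3.3369·0.602 = 2.008814; cosh(ωT) = 3.794309, sinh(ωT) = 3.660161
x(T) = p + (x₀−p)·cosh(ωT) + (ẋ₀/ω)·sinh(ωT) ⇒ p·(1 − cosh) = x(T) − x₀·cosh − (ẋ₀/ω)·sinh
numerator   = -0.2515 − (0.0239)·3.794309 − (-0.2001/3.3369)·3.660161 = -0.122699
denominator = 1 − 3.794309 = -2.794309
p = -0.122699 / -2.794309 = 0.0439

p = 0.0439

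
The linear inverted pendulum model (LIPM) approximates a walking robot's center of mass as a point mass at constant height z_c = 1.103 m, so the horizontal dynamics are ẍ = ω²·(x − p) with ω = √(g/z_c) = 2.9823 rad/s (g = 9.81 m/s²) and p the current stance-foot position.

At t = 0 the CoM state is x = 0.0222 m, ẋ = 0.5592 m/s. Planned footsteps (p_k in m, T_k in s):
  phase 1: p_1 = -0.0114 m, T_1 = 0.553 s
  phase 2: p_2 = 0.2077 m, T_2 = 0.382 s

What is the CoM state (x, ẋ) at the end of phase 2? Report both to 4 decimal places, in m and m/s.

phase 1: p=-0.0114, T=0.553, ωT=1.649212, cosh=2.697540, sinh=2.505338; start (x,ẋ)=(0.022200, 0.559200) → end (x,ẋ)=(0.549004, 1.759512)
phase 2: p=0.2077, T=0.382, ωT=1.139239, cosh=1.722226, sinh=1.402163; start (x,ẋ)=(0.549004, 1.759512) → end (x,ẋ)=(1.622758, 4.457498)

x = 1.6228, ẋ = 4.4575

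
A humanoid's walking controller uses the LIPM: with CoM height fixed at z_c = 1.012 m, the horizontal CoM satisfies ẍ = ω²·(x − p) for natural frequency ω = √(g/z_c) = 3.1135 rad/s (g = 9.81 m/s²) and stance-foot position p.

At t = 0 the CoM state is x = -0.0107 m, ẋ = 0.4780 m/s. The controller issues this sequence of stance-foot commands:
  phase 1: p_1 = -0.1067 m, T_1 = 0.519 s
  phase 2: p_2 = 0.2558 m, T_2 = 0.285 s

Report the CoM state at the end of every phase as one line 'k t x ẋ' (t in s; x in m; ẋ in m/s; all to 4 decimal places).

phase 1: p=-0.1067, T=0.519, ωT=1.615907, cosh=2.615579, sinh=2.416869; start (x,ẋ)=(-0.010700, 0.478000) → end (x,ẋ)=(0.515445, 1.972639)
phase 2: p=0.2558, T=0.285, ωT=0.887347, cosh=1.420213, sinh=1.008466; start (x,ẋ)=(0.515445, 1.972639) → end (x,ẋ)=(1.263492, 3.616817)

1 0.5190 0.5154 1.9726
2 0.8040 1.2635 3.6168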